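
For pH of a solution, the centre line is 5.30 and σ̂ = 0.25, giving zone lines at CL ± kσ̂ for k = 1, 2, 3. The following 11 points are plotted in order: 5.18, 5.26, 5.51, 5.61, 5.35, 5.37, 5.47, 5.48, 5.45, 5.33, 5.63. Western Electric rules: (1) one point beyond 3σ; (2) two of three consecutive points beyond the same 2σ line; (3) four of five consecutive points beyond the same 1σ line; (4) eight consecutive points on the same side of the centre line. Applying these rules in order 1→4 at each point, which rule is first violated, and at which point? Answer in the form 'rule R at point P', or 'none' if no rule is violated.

rule 4 at point 10

Zone of each point (C = within 1σ̂, B = 1σ̂–2σ̂, A = 2σ̂–3σ̂, * = beyond 3σ̂; sign = side of CL): 1:-C, 2:-C, 3:+C, 4:+B, 5:+C, 6:+C, 7:+C, 8:+C, 9:+C, 10:+C, 11:+B
Rule 4 (eight consecutive points on the same side of the centre line) is satisfied at point 10.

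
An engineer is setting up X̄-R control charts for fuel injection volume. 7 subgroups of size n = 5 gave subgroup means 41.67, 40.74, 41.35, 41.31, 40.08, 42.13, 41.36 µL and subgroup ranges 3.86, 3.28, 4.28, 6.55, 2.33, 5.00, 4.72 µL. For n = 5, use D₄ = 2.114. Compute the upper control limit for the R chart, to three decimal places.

9.066

R̄ = (3.86 + 3.28 + 4.28 + 6.55 + 2.33 + 5.00 + 4.72) / 7 = 30.0200 / 7 = 4.2886
UCL_R = D₄·R̄ = 2.114 × 4.2886 = 9.0660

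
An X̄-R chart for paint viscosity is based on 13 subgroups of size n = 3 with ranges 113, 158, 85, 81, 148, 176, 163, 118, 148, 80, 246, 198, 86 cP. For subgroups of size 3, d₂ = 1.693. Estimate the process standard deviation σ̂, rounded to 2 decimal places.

81.78

R̄ = (113 + 158 + 85 + 81 + 148 + 176 + 163 + 118 + 148 + 80 + 246 + 198 + 86) / 13 = 138.4615
σ̂ = R̄ / d₂ = 138.4615 / 1.693 = 81.7847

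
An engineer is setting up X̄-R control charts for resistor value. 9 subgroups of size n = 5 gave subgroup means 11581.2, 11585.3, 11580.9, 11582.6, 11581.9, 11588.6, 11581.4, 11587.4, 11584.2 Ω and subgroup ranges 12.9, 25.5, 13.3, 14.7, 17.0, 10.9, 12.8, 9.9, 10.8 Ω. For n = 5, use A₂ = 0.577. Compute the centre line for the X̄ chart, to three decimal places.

X̄̄ = (11581.2 + 11585.3 + 11580.9 + 11582.6 + 11581.9 + 11588.6 + 11581.4 + 11587.4 + 11584.2) / 9 = 104253.5000 / 9 = 11583.7222
CL = X̄̄ = 11583.7222

11583.722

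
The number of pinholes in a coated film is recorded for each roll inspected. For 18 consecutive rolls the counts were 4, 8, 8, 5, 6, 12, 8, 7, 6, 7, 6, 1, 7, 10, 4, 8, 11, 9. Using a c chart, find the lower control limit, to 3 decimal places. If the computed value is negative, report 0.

0.000

c̄ = (4 + 8 + 8 + 5 + 6 + 12 + 8 + 7 + 6 + 7 + 6 + 1 + 7 + 10 + 4 + 8 + 11 + 9) / 18 = 127 / 18 = 7.0556
LCL = c̄ − 3√c̄ = 7.0556 − 3 × 2.6562 = -0.9131 → 0 (cannot be negative)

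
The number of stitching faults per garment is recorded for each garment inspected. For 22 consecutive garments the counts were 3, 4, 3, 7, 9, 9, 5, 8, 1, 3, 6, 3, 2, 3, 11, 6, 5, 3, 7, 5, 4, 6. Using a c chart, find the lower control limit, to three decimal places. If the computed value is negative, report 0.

c̄ = (3 + 4 + 3 + 7 + 9 + 9 + 5 + 8 + 1 + 3 + 6 + 3 + 2 + 3 + 11 + 6 + 5 + 3 + 7 + 5 + 4 + 6) / 22 = 113 / 22 = 5.1364
LCL = c̄ − 3√c̄ = 5.1364 − 3 × 2.2664 = -1.6627 → 0 (cannot be negative)

0.000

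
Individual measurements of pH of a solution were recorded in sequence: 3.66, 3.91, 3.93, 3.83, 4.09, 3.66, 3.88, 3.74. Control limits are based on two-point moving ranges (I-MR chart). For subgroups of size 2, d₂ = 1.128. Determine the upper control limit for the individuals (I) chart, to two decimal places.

X̄ = (3.66 + 3.91 + 3.93 + 3.83 + 4.09 + 3.66 + 3.88 + 3.74) / 8 = 3.8375
Moving ranges: 0.25, 0.02, 0.10, 0.26, 0.43, 0.22, 0.14; M̄R̄ = 1.4200 / 7 = 0.2029
UCL = X̄ + 3·M̄R̄/d₂ = 3.8375 + 3 × 0.2029 / 1.128 = 4.3770

4.38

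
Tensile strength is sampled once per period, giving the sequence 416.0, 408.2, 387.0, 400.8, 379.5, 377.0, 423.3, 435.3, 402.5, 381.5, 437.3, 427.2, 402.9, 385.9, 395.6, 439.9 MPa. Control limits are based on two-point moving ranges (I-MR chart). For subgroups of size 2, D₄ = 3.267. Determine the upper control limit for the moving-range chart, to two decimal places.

74.03

Moving ranges: 7.8, 21.2, 13.8, 21.3, 2.5, 46.3, 12.0, 32.8, 21.0, 55.8, 10.1, 24.3, 17.0, 9.7, 44.3; M̄R̄ = 339.9000 / 15 = 22.6600
UCL_MR = D₄·M̄R̄ = 3.267 × 22.6600 = 74.0302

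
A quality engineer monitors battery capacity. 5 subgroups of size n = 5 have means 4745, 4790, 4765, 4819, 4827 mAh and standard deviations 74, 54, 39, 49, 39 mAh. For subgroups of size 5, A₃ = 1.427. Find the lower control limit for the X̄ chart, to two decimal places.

4716.42

X̄̄ = (4745 + 4790 + 4765 + 4819 + 4827) / 5 = 4789.2000
s̄ = (74 + 54 + 39 + 49 + 39) / 5 = 51.0000
LCL = X̄̄ − A₃·s̄ = 4789.2000 − 1.427 × 51.0000 = 4716.4230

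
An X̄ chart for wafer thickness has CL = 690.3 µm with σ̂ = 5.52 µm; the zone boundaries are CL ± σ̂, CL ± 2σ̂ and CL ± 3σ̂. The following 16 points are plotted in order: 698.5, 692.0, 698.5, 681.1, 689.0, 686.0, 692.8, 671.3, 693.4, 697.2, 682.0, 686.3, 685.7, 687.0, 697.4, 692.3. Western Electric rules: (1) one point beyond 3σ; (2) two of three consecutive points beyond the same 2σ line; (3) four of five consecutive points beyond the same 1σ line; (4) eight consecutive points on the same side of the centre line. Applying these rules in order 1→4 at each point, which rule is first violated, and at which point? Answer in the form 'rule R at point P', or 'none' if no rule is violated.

rule 1 at point 8

Zone of each point (C = within 1σ̂, B = 1σ̂–2σ̂, A = 2σ̂–3σ̂, * = beyond 3σ̂; sign = side of CL): 1:+B, 2:+C, 3:+B, 4:-B, 5:-C, 6:-C, 7:+C, 8:-*, 9:+C, 10:+B, 11:-B, 12:-C, 13:-C, 14:-C, 15:+B, 16:+C
Rule 1 (one point beyond the 3σ limits) is satisfied at point 8.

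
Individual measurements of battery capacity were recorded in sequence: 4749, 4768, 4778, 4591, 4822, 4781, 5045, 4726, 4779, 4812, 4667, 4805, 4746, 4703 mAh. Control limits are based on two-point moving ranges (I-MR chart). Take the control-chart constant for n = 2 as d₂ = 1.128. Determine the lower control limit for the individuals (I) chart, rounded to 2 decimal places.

4453.96

X̄ = (4749 + 4768 + 4778 + 4591 + 4822 + 4781 + 5045 + 4726 + 4779 + 4812 + 4667 + 4805 + 4746 + 4703) / 14 = 4769.4286
Moving ranges: 19, 10, 187, 231, 41, 264, 319, 53, 33, 145, 138, 59, 43; M̄R̄ = 1542.0000 / 13 = 118.6154
LCL = X̄ − 3·M̄R̄/d₂ = 4769.4286 − 3 × 118.6154 / 1.128 = 4453.9621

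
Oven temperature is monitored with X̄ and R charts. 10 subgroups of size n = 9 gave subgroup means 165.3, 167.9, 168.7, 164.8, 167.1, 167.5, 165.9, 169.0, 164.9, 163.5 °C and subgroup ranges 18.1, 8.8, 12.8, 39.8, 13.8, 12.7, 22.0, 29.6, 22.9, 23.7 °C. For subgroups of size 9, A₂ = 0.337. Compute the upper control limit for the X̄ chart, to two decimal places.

X̄̄ = (165.3 + 167.9 + 168.7 + 164.8 + 167.1 + 167.5 + 165.9 + 169.0 + 164.9 + 163.5) / 10 = 1664.6000 / 10 = 166.4600
R̄ = (18.1 + 8.8 + 12.8 + 39.8 + 13.8 + 12.7 + 22.0 + 29.6 + 22.9 + 23.7) / 10 = 204.2000 / 10 = 20.4200
UCL = X̄̄ + A₂·R̄ = 166.4600 + 0.337 × 20.4200 = 173.3415

173.34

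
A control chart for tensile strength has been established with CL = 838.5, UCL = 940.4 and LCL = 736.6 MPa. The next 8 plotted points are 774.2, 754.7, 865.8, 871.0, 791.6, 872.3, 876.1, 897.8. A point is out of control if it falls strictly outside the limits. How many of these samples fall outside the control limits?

All 8 points lie within [736.6, 940.4].

0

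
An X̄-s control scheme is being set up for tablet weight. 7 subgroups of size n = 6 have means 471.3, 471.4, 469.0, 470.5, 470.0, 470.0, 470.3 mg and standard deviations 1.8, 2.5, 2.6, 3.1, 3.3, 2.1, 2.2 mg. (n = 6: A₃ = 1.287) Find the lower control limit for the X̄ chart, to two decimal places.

467.12

X̄̄ = (471.3 + 471.4 + 469.0 + 470.5 + 470.0 + 470.0 + 470.3) / 7 = 470.3571
s̄ = (1.8 + 2.5 + 2.6 + 3.1 + 3.3 + 2.1 + 2.2) / 7 = 2.5143
LCL = X̄̄ − A₃·s̄ = 470.3571 − 1.287 × 2.5143 = 467.1213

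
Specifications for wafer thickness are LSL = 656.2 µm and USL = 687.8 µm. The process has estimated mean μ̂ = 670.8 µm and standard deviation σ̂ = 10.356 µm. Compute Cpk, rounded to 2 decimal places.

Cpu = (USL − μ̂) / (3σ̂) = (687.8 − 670.8) / (3 × 10.356) = 0.5472; Cpl = (μ̂ − LSL) / (3σ̂) = (670.8 − 656.2) / (3 × 10.356) = 0.4699; Cpk = min(Cpu, Cpl) = 0.4699

0.47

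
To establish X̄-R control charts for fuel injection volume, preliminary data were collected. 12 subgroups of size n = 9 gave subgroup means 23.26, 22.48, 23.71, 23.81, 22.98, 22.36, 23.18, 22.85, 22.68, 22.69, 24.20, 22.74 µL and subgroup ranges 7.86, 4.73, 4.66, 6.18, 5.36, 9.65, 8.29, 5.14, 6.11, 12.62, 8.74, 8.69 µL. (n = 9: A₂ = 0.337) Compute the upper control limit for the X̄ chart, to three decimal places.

25.551

X̄̄ = (23.26 + 22.48 + 23.71 + 23.81 + 22.98 + 22.36 + 23.18 + 22.85 + 22.68 + 22.69 + 24.20 + 22.74) / 12 = 276.9400 / 12 = 23.0783
R̄ = (7.86 + 4.73 + 4.66 + 6.18 + 5.36 + 9.65 + 8.29 + 5.14 + 6.11 + 12.62 + 8.74 + 8.69) / 12 = 88.0300 / 12 = 7.3358
UCL = X̄̄ + A₂·R̄ = 23.0783 + 0.337 × 7.3358 = 25.5505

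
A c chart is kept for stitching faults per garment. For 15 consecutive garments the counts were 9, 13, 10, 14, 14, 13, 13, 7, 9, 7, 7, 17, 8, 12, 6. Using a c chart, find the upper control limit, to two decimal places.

c̄ = (9 + 13 + 10 + 14 + 14 + 13 + 13 + 7 + 9 + 7 + 7 + 17 + 8 + 12 + 6) / 15 = 159 / 15 = 10.6000
UCL = c̄ + 3√c̄ = 10.6000 + 3 × √10.6000 = 10.6000 + 3 × 3.2558 = 20.3673

20.37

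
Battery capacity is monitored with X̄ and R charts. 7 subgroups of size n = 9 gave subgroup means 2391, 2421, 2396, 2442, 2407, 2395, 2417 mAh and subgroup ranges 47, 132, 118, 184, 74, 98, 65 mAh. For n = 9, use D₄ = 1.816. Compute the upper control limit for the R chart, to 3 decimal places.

186.270

R̄ = (47 + 132 + 118 + 184 + 74 + 98 + 65) / 7 = 718.0000 / 7 = 102.5714
UCL_R = D₄·R̄ = 1.816 × 102.5714 = 186.2697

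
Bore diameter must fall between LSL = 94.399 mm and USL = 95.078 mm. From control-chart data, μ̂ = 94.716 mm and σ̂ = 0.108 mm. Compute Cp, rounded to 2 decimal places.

Cp = (USL − LSL) / (6σ̂) = (95.078 − 94.399) / (6 × 0.108) = 0.6790 / 0.6480 = 1.0478

1.05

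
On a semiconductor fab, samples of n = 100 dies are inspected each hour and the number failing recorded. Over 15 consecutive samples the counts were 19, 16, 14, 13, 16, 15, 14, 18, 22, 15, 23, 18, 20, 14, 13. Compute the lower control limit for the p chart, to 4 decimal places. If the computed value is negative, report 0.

0.0549

p̄ = Σdᵢ / (k·n) = 250 / (15 × 100) = 0.16667
LCL = p̄ − 3·√(p̄(1−p̄)/n) = 0.16667 − 3 × 0.03727 = 0.05486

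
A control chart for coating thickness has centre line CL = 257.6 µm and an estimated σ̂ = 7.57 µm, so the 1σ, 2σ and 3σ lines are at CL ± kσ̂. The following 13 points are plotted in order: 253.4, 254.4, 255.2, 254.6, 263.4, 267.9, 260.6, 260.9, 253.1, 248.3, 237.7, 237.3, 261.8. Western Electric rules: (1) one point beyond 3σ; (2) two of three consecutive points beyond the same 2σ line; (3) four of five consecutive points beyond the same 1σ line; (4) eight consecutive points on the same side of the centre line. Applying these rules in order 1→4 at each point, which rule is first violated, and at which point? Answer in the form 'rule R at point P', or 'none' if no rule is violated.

Zone of each point (C = within 1σ̂, B = 1σ̂–2σ̂, A = 2σ̂–3σ̂, * = beyond 3σ̂; sign = side of CL): 1:-C, 2:-C, 3:-C, 4:-C, 5:+C, 6:+B, 7:+C, 8:+C, 9:-C, 10:-B, 11:-A, 12:-A, 13:+C
Rule 2 (two of three consecutive points beyond the same 2σ limit) is satisfied at point 12.

rule 2 at point 12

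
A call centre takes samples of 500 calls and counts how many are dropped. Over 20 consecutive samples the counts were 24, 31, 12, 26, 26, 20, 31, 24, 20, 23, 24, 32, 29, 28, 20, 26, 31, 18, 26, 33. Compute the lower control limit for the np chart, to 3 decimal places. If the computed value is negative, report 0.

10.525

p̄ = Σdᵢ / (k·n) = 504 / (20 × 500) = 0.05040
LCL = np̄ − 3·√(np̄(1−p̄)) = 25.2000 − 3 × 4.8918 = 10.5245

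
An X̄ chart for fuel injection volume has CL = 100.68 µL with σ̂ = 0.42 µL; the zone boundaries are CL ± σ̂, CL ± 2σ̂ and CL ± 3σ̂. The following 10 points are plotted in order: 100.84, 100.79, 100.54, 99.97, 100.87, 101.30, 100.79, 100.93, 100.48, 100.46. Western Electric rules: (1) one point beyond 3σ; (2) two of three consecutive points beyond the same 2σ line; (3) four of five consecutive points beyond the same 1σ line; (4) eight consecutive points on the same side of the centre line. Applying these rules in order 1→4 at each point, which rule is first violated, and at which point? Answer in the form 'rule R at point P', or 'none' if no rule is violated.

none

Zone of each point (C = within 1σ̂, B = 1σ̂–2σ̂, A = 2σ̂–3σ̂, * = beyond 3σ̂; sign = side of CL): 1:+C, 2:+C, 3:-C, 4:-B, 5:+C, 6:+B, 7:+C, 8:+C, 9:-C, 10:-C
No rule fires across all 10 points.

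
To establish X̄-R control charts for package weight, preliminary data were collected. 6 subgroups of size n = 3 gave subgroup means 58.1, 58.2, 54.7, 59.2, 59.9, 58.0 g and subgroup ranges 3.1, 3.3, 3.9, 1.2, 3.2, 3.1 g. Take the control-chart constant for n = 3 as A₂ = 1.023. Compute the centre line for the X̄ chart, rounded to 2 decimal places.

58.02

X̄̄ = (58.1 + 58.2 + 54.7 + 59.2 + 59.9 + 58.0) / 6 = 348.1000 / 6 = 58.0167
CL = X̄̄ = 58.0167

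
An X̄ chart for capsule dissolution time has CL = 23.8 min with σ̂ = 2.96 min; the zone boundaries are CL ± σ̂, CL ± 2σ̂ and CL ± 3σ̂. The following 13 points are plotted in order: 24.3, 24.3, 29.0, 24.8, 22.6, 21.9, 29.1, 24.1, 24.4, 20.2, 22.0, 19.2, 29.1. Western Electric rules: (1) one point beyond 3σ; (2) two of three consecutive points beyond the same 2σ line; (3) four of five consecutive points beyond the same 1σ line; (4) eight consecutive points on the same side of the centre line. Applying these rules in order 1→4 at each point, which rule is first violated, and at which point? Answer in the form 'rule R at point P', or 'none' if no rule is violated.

none

Zone of each point (C = within 1σ̂, B = 1σ̂–2σ̂, A = 2σ̂–3σ̂, * = beyond 3σ̂; sign = side of CL): 1:+C, 2:+C, 3:+B, 4:+C, 5:-C, 6:-C, 7:+B, 8:+C, 9:+C, 10:-B, 11:-C, 12:-B, 13:+B
No rule fires across all 13 points.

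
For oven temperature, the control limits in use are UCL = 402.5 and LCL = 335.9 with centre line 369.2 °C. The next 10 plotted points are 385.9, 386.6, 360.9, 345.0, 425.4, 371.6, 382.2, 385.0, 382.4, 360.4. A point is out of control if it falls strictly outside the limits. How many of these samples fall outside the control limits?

1

Compare each point to [335.9, 402.5]: sample 5 = 425.4 > UCL.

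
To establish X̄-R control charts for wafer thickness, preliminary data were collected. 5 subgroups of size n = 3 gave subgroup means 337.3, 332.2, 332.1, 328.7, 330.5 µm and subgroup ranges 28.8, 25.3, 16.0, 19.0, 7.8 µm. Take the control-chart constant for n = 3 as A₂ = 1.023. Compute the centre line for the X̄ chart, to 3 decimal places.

X̄̄ = (337.3 + 332.2 + 332.1 + 328.7 + 330.5) / 5 = 1660.8000 / 5 = 332.1600
CL = X̄̄ = 332.1600

332.160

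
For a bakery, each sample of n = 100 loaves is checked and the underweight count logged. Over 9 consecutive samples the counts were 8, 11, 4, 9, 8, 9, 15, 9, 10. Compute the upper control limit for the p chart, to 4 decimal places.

p̄ = Σdᵢ / (k·n) = 83 / (9 × 100) = 0.09222
UCL = p̄ + 3·√(p̄(1−p̄)/n) = 0.09222 + 3 × √(0.09222×0.90778/100) = 0.09222 + 3 × 0.02893 = 0.17902

0.1790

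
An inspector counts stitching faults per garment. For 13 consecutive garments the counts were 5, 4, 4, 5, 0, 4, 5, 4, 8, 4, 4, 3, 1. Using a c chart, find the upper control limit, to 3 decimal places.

9.865

c̄ = (5 + 4 + 4 + 5 + 0 + 4 + 5 + 4 + 8 + 4 + 4 + 3 + 1) / 13 = 51 / 13 = 3.9231
UCL = c̄ + 3√c̄ = 3.9231 + 3 × √3.9231 = 3.9231 + 3 × 1.9807 = 9.8651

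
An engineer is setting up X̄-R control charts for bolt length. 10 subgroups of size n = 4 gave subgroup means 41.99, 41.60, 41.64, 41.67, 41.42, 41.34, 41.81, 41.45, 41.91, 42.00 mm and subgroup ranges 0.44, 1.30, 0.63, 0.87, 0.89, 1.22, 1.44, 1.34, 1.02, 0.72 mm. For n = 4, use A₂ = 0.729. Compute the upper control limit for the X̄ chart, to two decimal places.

42.40

X̄̄ = (41.99 + 41.60 + 41.64 + 41.67 + 41.42 + 41.34 + 41.81 + 41.45 + 41.91 + 42.00) / 10 = 416.8300 / 10 = 41.6830
R̄ = (0.44 + 1.30 + 0.63 + 0.87 + 0.89 + 1.22 + 1.44 + 1.34 + 1.02 + 0.72) / 10 = 9.8700 / 10 = 0.9870
UCL = X̄̄ + A₂·R̄ = 41.6830 + 0.729 × 0.9870 = 42.4025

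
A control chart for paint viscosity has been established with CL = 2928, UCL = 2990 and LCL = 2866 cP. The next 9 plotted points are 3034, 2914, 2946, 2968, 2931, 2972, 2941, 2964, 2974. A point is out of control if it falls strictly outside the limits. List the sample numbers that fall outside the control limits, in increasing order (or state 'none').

Compare each point to [2866, 2990]: sample 1 = 3034 > UCL.

1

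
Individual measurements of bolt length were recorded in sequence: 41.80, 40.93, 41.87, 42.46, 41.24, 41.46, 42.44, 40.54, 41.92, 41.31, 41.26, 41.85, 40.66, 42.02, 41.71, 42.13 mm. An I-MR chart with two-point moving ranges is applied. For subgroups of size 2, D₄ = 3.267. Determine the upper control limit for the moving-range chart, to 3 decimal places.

Moving ranges: 0.87, 0.94, 0.59, 1.22, 0.22, 0.98, 1.90, 1.38, 0.61, 0.05, 0.59, 1.19, 1.36, 0.31, 0.42; M̄R̄ = 12.6300 / 15 = 0.8420
UCL_MR = D₄·M̄R̄ = 3.267 × 0.8420 = 2.7508

2.751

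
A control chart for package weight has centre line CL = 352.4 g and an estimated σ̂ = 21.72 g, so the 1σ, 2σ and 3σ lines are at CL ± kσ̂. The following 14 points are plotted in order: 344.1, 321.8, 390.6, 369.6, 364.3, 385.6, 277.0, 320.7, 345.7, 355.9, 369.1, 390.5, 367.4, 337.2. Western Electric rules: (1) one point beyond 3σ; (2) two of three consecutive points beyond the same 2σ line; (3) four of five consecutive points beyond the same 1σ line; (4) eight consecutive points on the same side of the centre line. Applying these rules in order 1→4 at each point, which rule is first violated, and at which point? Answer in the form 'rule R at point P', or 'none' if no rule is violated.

rule 1 at point 7

Zone of each point (C = within 1σ̂, B = 1σ̂–2σ̂, A = 2σ̂–3σ̂, * = beyond 3σ̂; sign = side of CL): 1:-C, 2:-B, 3:+B, 4:+C, 5:+C, 6:+B, 7:-*, 8:-B, 9:-C, 10:+C, 11:+C, 12:+B, 13:+C, 14:-C
Rule 1 (one point beyond the 3σ limits) is satisfied at point 7.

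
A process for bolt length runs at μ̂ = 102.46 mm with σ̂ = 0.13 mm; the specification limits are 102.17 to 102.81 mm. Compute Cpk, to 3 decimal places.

Cpu = (USL − μ̂) / (3σ̂) = (102.81 − 102.46) / (3 × 0.13) = 0.8974; Cpl = (μ̂ − LSL) / (3σ̂) = (102.46 − 102.17) / (3 × 0.13) = 0.7436; Cpk = min(Cpu, Cpl) = 0.7436

0.744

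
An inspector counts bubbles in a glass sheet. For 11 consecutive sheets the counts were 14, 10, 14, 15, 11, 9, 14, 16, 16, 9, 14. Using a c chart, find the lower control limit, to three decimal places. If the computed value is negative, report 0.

2.130

c̄ = (14 + 10 + 14 + 15 + 11 + 9 + 14 + 16 + 16 + 9 + 14) / 11 = 142 / 11 = 12.9091
LCL = c̄ − 3√c̄ = 12.9091 − 3 × 3.5929 = 2.1303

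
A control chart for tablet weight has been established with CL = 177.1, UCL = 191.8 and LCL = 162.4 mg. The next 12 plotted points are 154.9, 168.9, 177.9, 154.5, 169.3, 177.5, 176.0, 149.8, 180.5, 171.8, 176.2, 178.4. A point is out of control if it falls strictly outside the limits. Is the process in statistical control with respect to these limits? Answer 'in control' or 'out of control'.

out of control

Compare each point to [162.4, 191.8]: sample 1 = 154.9 < LCL; sample 4 = 154.5 < LCL; sample 8 = 149.8 < LCL.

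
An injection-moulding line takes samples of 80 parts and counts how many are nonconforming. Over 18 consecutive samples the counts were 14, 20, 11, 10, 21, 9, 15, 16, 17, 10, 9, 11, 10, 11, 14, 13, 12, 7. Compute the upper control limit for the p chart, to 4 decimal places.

0.2826

p̄ = Σdᵢ / (k·n) = 230 / (18 × 80) = 0.15972
UCL = p̄ + 3·√(p̄(1−p̄)/n) = 0.15972 + 3 × √(0.15972×0.84028/80) = 0.15972 + 3 × 0.04096 = 0.28260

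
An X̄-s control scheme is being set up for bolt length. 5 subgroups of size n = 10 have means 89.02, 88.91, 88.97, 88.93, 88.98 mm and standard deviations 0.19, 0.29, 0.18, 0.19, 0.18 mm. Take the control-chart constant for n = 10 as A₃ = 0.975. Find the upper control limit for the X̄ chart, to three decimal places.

X̄̄ = (89.02 + 88.91 + 88.97 + 88.93 + 88.98) / 5 = 88.9620
s̄ = (0.19 + 0.29 + 0.18 + 0.19 + 0.18) / 5 = 0.2060
UCL = X̄̄ + A₃·s̄ = 88.9620 + 0.975 × 0.2060 = 89.1629

89.163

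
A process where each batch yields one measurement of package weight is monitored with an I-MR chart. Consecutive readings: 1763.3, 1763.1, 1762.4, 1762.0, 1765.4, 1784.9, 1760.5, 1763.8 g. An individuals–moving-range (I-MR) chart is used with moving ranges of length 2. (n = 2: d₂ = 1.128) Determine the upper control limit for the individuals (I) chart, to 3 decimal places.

X̄ = (1763.3 + 1763.1 + 1762.4 + 1762.0 + 1765.4 + 1784.9 + 1760.5 + 1763.8) / 8 = 1765.6750
Moving ranges: 0.2, 0.7, 0.4, 3.4, 19.5, 24.4, 3.3; M̄R̄ = 51.9000 / 7 = 7.4143
UCL = X̄ + 3·M̄R̄/d₂ = 1765.6750 + 3 × 7.4143 / 1.128 = 1785.3938

1785.394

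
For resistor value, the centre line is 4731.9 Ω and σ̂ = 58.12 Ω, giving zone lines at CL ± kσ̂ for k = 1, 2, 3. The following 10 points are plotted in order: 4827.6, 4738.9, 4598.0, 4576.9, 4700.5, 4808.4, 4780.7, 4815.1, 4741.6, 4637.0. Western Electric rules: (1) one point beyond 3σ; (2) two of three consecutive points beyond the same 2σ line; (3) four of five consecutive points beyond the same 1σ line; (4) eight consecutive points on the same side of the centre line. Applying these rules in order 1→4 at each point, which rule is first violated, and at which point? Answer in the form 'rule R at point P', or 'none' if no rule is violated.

Zone of each point (C = within 1σ̂, B = 1σ̂–2σ̂, A = 2σ̂–3σ̂, * = beyond 3σ̂; sign = side of CL): 1:+B, 2:+C, 3:-A, 4:-A, 5:-C, 6:+B, 7:+C, 8:+B, 9:+C, 10:-B
Rule 2 (two of three consecutive points beyond the same 2σ limit) is satisfied at point 4.

rule 2 at point 4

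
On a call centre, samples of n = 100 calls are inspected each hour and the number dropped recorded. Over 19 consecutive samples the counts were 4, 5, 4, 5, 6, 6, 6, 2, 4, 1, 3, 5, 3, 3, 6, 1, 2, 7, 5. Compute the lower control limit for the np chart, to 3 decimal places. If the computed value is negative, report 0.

0.000

p̄ = Σdᵢ / (k·n) = 78 / (19 × 100) = 0.04105
LCL = np̄ − 3·√(np̄(1−p̄)) = 4.1053 − 3 × 1.9841 = -1.8471 → 0 (negative, so LCL = 0)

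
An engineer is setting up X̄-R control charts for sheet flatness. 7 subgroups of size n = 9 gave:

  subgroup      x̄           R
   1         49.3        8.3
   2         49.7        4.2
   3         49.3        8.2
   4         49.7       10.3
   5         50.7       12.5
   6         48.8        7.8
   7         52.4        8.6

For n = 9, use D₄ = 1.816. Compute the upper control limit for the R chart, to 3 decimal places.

15.540

R̄ = (8.3 + 4.2 + 8.2 + 10.3 + 12.5 + 7.8 + 8.6) / 7 = 59.9000 / 7 = 8.5571
UCL_R = D₄·R̄ = 1.816 × 8.5571 = 15.5398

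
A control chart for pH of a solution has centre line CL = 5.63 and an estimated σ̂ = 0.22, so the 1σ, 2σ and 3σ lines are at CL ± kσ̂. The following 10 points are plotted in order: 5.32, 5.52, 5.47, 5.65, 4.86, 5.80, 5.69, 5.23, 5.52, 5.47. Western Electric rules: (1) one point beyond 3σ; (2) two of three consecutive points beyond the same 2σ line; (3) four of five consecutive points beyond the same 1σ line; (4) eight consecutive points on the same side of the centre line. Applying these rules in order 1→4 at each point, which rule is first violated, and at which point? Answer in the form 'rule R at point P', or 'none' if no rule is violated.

Zone of each point (C = within 1σ̂, B = 1σ̂–2σ̂, A = 2σ̂–3σ̂, * = beyond 3σ̂; sign = side of CL): 1:-B, 2:-C, 3:-C, 4:+C, 5:-*, 6:+C, 7:+C, 8:-B, 9:-C, 10:-C
Rule 1 (one point beyond the 3σ limits) is satisfied at point 5.

rule 1 at point 5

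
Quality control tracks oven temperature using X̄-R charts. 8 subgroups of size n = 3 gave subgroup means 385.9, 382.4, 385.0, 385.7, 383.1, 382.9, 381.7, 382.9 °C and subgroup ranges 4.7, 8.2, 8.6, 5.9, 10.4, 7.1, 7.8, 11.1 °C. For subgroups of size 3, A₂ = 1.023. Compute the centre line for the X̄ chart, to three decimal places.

383.700

X̄̄ = (385.9 + 382.4 + 385.0 + 385.7 + 383.1 + 382.9 + 381.7 + 382.9) / 8 = 3069.6000 / 8 = 383.7000
CL = X̄̄ = 383.7000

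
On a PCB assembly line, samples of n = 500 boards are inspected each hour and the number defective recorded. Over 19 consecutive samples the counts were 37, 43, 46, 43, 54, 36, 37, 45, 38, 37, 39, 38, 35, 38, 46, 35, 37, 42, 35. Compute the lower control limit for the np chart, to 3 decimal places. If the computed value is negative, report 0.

21.843

p̄ = Σdᵢ / (k·n) = 761 / (19 × 500) = 0.08011
LCL = np̄ − 3·√(np̄(1−p̄)) = 40.0526 − 3 × 6.0699 = 21.8428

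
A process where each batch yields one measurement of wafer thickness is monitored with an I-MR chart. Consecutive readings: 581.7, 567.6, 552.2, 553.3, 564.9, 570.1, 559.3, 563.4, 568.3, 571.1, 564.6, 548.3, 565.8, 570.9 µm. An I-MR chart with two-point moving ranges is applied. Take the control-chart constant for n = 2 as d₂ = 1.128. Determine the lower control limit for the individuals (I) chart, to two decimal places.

X̄ = (581.7 + 567.6 + 552.2 + 553.3 + 564.9 + 570.1 + 559.3 + 563.4 + 568.3 + 571.1 + 564.6 + 548.3 + 565.8 + 570.9) / 14 = 564.3929
Moving ranges: 14.1, 15.4, 1.1, 11.6, 5.2, 10.8, 4.1, 4.9, 2.8, 6.5, 16.3, 17.5, 5.1; M̄R̄ = 115.4000 / 13 = 8.8769
LCL = X̄ − 3·M̄R̄/d₂ = 564.3929 − 3 × 8.8769 / 1.128 = 540.7840

540.78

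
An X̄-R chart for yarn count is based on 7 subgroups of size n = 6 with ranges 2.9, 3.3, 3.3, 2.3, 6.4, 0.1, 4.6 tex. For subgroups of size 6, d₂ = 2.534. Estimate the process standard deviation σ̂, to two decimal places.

R̄ = (2.9 + 3.3 + 3.3 + 2.3 + 6.4 + 0.1 + 4.6) / 7 = 3.2714
σ̂ = R̄ / d₂ = 3.2714 / 2.534 = 1.2910

1.29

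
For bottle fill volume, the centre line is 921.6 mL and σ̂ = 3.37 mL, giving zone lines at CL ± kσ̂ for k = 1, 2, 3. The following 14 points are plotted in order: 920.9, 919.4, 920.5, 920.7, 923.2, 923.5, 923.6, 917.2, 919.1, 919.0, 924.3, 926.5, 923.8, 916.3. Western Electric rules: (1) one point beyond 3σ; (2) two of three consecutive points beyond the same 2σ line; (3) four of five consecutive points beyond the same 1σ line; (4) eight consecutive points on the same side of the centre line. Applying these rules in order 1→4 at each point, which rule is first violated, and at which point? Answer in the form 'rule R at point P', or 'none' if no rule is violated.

none

Zone of each point (C = within 1σ̂, B = 1σ̂–2σ̂, A = 2σ̂–3σ̂, * = beyond 3σ̂; sign = side of CL): 1:-C, 2:-C, 3:-C, 4:-C, 5:+C, 6:+C, 7:+C, 8:-B, 9:-C, 10:-C, 11:+C, 12:+B, 13:+C, 14:-B
No rule fires across all 14 points.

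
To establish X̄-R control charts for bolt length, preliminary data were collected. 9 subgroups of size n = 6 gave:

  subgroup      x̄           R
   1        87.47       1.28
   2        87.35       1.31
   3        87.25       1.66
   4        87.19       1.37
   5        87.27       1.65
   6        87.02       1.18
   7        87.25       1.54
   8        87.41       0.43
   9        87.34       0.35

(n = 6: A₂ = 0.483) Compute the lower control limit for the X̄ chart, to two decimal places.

86.71

X̄̄ = (87.47 + 87.35 + 87.25 + 87.19 + 87.27 + 87.02 + 87.25 + 87.41 + 87.34) / 9 = 785.5500 / 9 = 87.2833
R̄ = (1.28 + 1.31 + 1.66 + 1.37 + 1.65 + 1.18 + 1.54 + 0.43 + 0.35) / 9 = 10.7700 / 9 = 1.1967
LCL = X̄̄ − A₂·R̄ = 87.2833 − 0.483 × 1.1967 = 86.7053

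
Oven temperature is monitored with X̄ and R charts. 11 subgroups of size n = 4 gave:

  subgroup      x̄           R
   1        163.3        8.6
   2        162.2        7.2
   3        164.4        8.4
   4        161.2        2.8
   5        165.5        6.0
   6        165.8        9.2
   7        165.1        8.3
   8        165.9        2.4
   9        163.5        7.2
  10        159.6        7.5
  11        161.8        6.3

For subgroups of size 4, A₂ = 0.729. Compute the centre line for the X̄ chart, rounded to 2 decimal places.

163.48

X̄̄ = (163.3 + 162.2 + 164.4 + 161.2 + 165.5 + 165.8 + 165.1 + 165.9 + 163.5 + 159.6 + 161.8) / 11 = 1798.3000 / 11 = 163.4818
CL = X̄̄ = 163.4818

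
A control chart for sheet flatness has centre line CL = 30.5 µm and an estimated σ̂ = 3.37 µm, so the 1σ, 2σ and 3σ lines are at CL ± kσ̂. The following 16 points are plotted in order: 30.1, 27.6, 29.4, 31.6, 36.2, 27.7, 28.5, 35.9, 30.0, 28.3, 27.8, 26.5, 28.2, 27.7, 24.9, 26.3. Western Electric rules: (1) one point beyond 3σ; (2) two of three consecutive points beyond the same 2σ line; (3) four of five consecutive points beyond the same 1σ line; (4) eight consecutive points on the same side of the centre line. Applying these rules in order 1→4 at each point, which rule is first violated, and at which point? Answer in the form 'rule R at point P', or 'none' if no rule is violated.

Zone of each point (C = within 1σ̂, B = 1σ̂–2σ̂, A = 2σ̂–3σ̂, * = beyond 3σ̂; sign = side of CL): 1:-C, 2:-C, 3:-C, 4:+C, 5:+B, 6:-C, 7:-C, 8:+B, 9:-C, 10:-C, 11:-C, 12:-B, 13:-C, 14:-C, 15:-B, 16:-B
Rule 4 (eight consecutive points on the same side of the centre line) is satisfied at point 16.

rule 4 at point 16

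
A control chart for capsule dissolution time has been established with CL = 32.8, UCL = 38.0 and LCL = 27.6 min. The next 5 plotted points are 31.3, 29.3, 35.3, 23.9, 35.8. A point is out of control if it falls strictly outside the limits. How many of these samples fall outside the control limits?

1

Compare each point to [27.6, 38.0]: sample 4 = 23.9 < LCL.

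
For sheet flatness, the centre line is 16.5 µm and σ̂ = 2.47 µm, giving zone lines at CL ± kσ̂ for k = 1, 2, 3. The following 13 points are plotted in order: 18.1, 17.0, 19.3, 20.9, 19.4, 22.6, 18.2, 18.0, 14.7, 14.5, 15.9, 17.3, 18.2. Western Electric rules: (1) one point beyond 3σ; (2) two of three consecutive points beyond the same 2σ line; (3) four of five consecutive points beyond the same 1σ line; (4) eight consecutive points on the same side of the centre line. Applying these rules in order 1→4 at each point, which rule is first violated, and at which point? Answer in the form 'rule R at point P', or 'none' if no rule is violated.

Zone of each point (C = within 1σ̂, B = 1σ̂–2σ̂, A = 2σ̂–3σ̂, * = beyond 3σ̂; sign = side of CL): 1:+C, 2:+C, 3:+B, 4:+B, 5:+B, 6:+A, 7:+C, 8:+C, 9:-C, 10:-C, 11:-C, 12:+C, 13:+C
Rule 3 (four of five consecutive points beyond the same 1σ limit) is satisfied at point 6.

rule 3 at point 6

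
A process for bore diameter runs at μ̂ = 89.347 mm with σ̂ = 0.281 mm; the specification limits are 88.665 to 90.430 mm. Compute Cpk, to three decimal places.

Cpu = (USL − μ̂) / (3σ̂) = (90.430 − 89.347) / (3 × 0.281) = 1.2847; Cpl = (μ̂ − LSL) / (3σ̂) = (89.347 − 88.665) / (3 × 0.281) = 0.8090; Cpk = min(Cpu, Cpl) = 0.8090

0.809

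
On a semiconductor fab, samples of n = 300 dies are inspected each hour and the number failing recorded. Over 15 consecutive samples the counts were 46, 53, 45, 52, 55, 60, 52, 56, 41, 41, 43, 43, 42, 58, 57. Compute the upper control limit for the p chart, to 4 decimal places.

p̄ = Σdᵢ / (k·n) = 744 / (15 × 300) = 0.16533
UCL = p̄ + 3·√(p̄(1−p̄)/n) = 0.16533 + 3 × √(0.16533×0.83467/300) = 0.16533 + 3 × 0.02145 = 0.22968

0.2297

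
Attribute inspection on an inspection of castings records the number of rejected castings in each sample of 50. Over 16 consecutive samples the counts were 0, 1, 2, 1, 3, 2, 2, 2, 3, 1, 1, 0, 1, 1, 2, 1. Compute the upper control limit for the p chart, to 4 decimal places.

p̄ = Σdᵢ / (k·n) = 23 / (16 × 50) = 0.02875
UCL = p̄ + 3·√(p̄(1−p̄)/n) = 0.02875 + 3 × √(0.02875×0.97125/50) = 0.02875 + 3 × 0.02363 = 0.09965

0.0996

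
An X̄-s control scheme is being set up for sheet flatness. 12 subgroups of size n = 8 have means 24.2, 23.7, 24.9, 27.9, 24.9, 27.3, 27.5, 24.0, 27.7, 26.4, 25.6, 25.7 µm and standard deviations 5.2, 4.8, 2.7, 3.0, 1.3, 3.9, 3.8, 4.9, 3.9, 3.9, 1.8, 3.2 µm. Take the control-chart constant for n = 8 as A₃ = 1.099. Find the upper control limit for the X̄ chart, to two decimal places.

X̄̄ = (24.2 + 23.7 + 24.9 + 27.9 + 24.9 + 27.3 + 27.5 + 24.0 + 27.7 + 26.4 + 25.6 + 25.7) / 12 = 25.8167
s̄ = (5.2 + 4.8 + 2.7 + 3.0 + 1.3 + 3.9 + 3.8 + 4.9 + 3.9 + 3.9 + 1.8 + 3.2) / 12 = 3.5333
UCL = X̄̄ + A₃·s̄ = 25.8167 + 1.099 × 3.5333 = 29.6998

29.70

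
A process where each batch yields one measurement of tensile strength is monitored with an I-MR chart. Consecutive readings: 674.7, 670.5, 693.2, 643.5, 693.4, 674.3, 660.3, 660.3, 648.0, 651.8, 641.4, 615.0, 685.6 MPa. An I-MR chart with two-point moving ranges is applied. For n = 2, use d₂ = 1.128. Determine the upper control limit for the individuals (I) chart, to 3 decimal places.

X̄ = (674.7 + 670.5 + 693.2 + 643.5 + 693.4 + 674.3 + 660.3 + 660.3 + 648.0 + 651.8 + 641.4 + 615.0 + 685.6) / 13 = 662.4615
Moving ranges: 4.2, 22.7, 49.7, 49.9, 19.1, 14.0, 0.0, 12.3, 3.8, 10.4, 26.4, 70.6; M̄R̄ = 283.1000 / 12 = 23.5917
UCL = X̄ + 3·M̄R̄/d₂ = 662.4615 + 3 × 23.5917 / 1.128 = 725.2053

725.205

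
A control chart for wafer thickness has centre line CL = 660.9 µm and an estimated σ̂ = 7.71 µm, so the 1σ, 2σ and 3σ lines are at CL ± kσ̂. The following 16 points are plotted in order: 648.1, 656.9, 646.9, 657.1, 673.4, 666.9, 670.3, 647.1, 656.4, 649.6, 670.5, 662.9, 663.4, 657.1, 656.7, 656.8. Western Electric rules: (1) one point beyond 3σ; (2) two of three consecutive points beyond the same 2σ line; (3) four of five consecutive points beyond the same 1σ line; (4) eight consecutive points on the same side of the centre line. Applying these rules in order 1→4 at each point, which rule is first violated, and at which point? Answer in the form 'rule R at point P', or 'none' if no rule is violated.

none

Zone of each point (C = within 1σ̂, B = 1σ̂–2σ̂, A = 2σ̂–3σ̂, * = beyond 3σ̂; sign = side of CL): 1:-B, 2:-C, 3:-B, 4:-C, 5:+B, 6:+C, 7:+B, 8:-B, 9:-C, 10:-B, 11:+B, 12:+C, 13:+C, 14:-C, 15:-C, 16:-C
No rule fires across all 16 points.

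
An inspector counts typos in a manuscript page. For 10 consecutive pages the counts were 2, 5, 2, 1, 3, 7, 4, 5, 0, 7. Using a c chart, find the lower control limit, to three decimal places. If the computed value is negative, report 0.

c̄ = (2 + 5 + 2 + 1 + 3 + 7 + 4 + 5 + 0 + 7) / 10 = 36 / 10 = 3.6000
LCL = c̄ − 3√c̄ = 3.6000 − 3 × 1.8974 = -2.0921 → 0 (cannot be negative)

0.000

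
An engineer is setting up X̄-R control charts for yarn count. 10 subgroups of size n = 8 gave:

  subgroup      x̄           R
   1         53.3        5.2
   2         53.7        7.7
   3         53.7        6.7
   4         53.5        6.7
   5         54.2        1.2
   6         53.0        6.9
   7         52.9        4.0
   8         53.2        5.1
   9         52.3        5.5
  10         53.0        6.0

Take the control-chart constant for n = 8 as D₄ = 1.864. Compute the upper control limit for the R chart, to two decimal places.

10.25

R̄ = (5.2 + 7.7 + 6.7 + 6.7 + 1.2 + 6.9 + 4.0 + 5.1 + 5.5 + 6.0) / 10 = 55.0000 / 10 = 5.5000
UCL_R = D₄·R̄ = 1.864 × 5.5000 = 10.2520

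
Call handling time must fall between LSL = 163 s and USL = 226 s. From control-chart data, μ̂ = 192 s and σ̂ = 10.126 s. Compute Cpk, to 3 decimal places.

Cpu = (USL − μ̂) / (3σ̂) = (226 − 192) / (3 × 10.126) = 1.1192; Cpl = (μ̂ − LSL) / (3σ̂) = (192 − 163) / (3 × 10.126) = 0.9546; Cpk = min(Cpu, Cpl) = 0.9546

0.955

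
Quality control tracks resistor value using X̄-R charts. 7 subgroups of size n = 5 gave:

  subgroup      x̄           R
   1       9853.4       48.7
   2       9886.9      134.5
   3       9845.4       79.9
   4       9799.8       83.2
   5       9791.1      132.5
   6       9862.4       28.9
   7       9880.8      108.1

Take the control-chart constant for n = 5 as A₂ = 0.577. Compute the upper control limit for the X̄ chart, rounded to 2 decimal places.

9896.45

X̄̄ = (9853.4 + 9886.9 + 9845.4 + 9799.8 + 9791.1 + 9862.4 + 9880.8) / 7 = 68919.8000 / 7 = 9845.6857
R̄ = (48.7 + 134.5 + 79.9 + 83.2 + 132.5 + 28.9 + 108.1) / 7 = 615.8000 / 7 = 87.9714
UCL = X̄̄ + A₂·R̄ = 9845.6857 + 0.577 × 87.9714 = 9896.4452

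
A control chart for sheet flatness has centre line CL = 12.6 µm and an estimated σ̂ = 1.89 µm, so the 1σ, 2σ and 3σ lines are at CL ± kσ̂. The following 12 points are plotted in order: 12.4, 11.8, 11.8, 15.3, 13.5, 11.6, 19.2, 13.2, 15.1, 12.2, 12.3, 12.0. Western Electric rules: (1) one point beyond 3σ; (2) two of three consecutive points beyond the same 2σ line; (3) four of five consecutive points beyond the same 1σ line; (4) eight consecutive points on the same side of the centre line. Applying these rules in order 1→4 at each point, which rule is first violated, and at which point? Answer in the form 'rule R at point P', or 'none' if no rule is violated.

rule 1 at point 7

Zone of each point (C = within 1σ̂, B = 1σ̂–2σ̂, A = 2σ̂–3σ̂, * = beyond 3σ̂; sign = side of CL): 1:-C, 2:-C, 3:-C, 4:+B, 5:+C, 6:-C, 7:+*, 8:+C, 9:+B, 10:-C, 11:-C, 12:-C
Rule 1 (one point beyond the 3σ limits) is satisfied at point 7.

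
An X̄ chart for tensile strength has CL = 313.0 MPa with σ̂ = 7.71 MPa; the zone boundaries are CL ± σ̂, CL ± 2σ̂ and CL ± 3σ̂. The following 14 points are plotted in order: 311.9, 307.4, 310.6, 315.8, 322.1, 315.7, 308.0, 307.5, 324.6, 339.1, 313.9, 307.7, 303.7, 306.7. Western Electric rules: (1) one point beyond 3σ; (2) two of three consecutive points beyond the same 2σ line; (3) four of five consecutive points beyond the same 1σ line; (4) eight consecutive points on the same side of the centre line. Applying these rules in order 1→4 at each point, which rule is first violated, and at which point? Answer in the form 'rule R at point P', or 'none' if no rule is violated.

rule 1 at point 10

Zone of each point (C = within 1σ̂, B = 1σ̂–2σ̂, A = 2σ̂–3σ̂, * = beyond 3σ̂; sign = side of CL): 1:-C, 2:-C, 3:-C, 4:+C, 5:+B, 6:+C, 7:-C, 8:-C, 9:+B, 10:+*, 11:+C, 12:-C, 13:-B, 14:-C
Rule 1 (one point beyond the 3σ limits) is satisfied at point 10.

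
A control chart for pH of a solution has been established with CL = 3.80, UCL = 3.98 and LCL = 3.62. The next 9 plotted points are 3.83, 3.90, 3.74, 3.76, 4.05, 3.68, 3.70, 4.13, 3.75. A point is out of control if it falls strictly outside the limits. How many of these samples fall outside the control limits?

Compare each point to [3.62, 3.98]: sample 5 = 4.05 > UCL; sample 8 = 4.13 > UCL.

2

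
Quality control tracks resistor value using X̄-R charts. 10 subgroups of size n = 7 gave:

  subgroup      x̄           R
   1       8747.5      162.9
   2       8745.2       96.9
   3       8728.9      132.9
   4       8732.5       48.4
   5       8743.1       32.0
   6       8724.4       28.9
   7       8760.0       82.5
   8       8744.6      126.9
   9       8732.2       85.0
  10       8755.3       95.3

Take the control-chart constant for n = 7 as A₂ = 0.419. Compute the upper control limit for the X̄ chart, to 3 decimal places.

8778.732

X̄̄ = (8747.5 + 8745.2 + 8728.9 + 8732.5 + 8743.1 + 8724.4 + 8760.0 + 8744.6 + 8732.2 + 8755.3) / 10 = 87413.7000 / 10 = 8741.3700
R̄ = (162.9 + 96.9 + 132.9 + 48.4 + 32.0 + 28.9 + 82.5 + 126.9 + 85.0 + 95.3) / 10 = 891.7000 / 10 = 89.1700
UCL = X̄̄ + A₂·R̄ = 8741.3700 + 0.419 × 89.1700 = 8778.7322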